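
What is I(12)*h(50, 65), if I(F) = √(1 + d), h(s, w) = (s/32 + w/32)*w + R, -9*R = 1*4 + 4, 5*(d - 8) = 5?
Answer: 67019*√10/288 ≈ 735.88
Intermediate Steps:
d = 9 (d = 8 + (⅕)*5 = 8 + 1 = 9)
R = -8/9 (R = -(1*4 + 4)/9 = -(4 + 4)/9 = -⅑*8 = -8/9 ≈ -0.88889)
h(s, w) = -8/9 + w*(s/32 + w/32) (h(s, w) = (s/32 + w/32)*w - 8/9 = w*(s/32 + w/32) - 8/9 = -8/9 + w*(s/32 + w/32))
I(F) = √10 (I(F) = √(1 + 9) = √10)
I(12)*h(50, 65) = √10*(-8/9 + (1/32)*65² + (1/32)*50*65) = √10*(-8/9 + (1/32)*4225 + 1625/16) = √10*(-8/9 + 4225/32 + 1625/16) = √10*(67019/288) = 67019*√10/288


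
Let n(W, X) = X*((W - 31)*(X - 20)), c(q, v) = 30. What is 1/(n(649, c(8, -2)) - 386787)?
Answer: -1/201387 ≈ -4.9656e-6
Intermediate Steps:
n(W, X) = X*(-31 + W)*(-20 + X) (n(W, X) = X*((-31 + W)*(-20 + X)) = X*(-31 + W)*(-20 + X))
1/(n(649, c(8, -2)) - 386787) = 1/(30*(620 - 31*30 - 20*649 + 649*30) - 386787) = 1/(30*(620 - 930 - 12980 + 19470) - 386787) = 1/(30*6180 - 386787) = 1/(185400 - 386787) = 1/(-201387) = -1/201387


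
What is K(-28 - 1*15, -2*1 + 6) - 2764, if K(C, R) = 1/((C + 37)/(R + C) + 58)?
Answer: -2089571/756 ≈ -2764.0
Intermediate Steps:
K(C, R) = 1/(58 + (37 + C)/(C + R)) (K(C, R) = 1/((37 + C)/(C + R) + 58) = 1/(58 + (37 + C)/(C + R)))
K(-28 - 1*15, -2*1 + 6) - 2764 = ((-28 - 1*15) + (-2*1 + 6))/(37 + 58*(-2*1 + 6) + 59*(-28 - 1*15)) - 2764 = ((-28 - 15) + (-2 + 6))/(37 + 58*(-2 + 6) + 59*(-28 - 15)) - 2764 = (-43 + 4)/(37 + 58*4 + 59*(-43)) - 2764 = -39/(37 + 232 - 2537) - 2764 = -39/(-2268) - 2764 = -1/2268*(-39) - 2764 = 13/756 - 2764 = -2089571/756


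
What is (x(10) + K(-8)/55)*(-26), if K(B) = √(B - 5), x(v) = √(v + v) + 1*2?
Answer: -52 - 52*√5 - 26*I*√13/55 ≈ -168.28 - 1.7044*I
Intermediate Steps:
x(v) = 2 + √2*√v (x(v) = √(2*v) + 2 = √2*√v + 2 = 2 + √2*√v)
K(B) = √(-5 + B)
(x(10) + K(-8)/55)*(-26) = ((2 + √2*√10) + √(-5 - 8)/55)*(-26) = ((2 + 2*√5) + √(-13)*(1/55))*(-26) = ((2 + 2*√5) + (I*√13)*(1/55))*(-26) = ((2 + 2*√5) + I*√13/55)*(-26) = (2 + 2*√5 + I*√13/55)*(-26) = -52 - 52*√5 - 26*I*√13/55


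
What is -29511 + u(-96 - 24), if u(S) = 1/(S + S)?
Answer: -7082641/240 ≈ -29511.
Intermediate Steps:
u(S) = 1/(2*S)
-29511 + u(-96 - 24) = -29511 + 1/(2*(-96 - 24)) = -29511 + (1/2)/(-120) = -29511 + (1/2)*(-1/120) = -29511 - 1/240 = -7082641/240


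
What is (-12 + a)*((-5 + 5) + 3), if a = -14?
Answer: -78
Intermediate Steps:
(-12 + a)*((-5 + 5) + 3) = (-12 - 14)*((-5 + 5) + 3) = -26*(0 + 3) = -26*3 = -78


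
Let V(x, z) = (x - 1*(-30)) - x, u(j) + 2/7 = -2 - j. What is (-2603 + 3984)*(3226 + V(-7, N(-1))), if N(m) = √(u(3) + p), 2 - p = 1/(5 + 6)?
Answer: 4496536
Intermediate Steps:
u(j) = -16/7 - j (u(j) = -2/7 + (-2 - j) = -16/7 - j)
p = 21/11 (p = 2 - 1/(5 + 6) = 2 - 1/11 = 21/11 ≈ 1.9091)
N(m) = 2*I*√5005/77 (N(m) = √((-16/7 - 1*3) + 21/11) = √((-16/7 - 3) + 21/11) = √(-37/7 + 21/11) = √(-260/77) = 2*I*√5005/77)
V(x, z) = 30 (V(x, z) = (x + 30) - x = (30 + x) - x = 30)
(-2603 + 3984)*(3226 + V(-7, N(-1))) = (-2603 + 3984)*(3226 + 30) = 1381*3256 = 4496536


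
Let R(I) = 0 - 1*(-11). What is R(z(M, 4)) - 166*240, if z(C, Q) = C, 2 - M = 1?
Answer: -39829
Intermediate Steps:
M = 1 (M = 2 - 1*1 = 2 - 1 = 1)
R(I) = 11 (R(I) = 0 + 11 = 11)
R(z(M, 4)) - 166*240 = 11 - 166*240 = 11 - 39840 = -39829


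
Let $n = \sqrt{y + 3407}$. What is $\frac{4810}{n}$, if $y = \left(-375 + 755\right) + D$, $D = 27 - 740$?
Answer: $\frac{2405 \sqrt{3074}}{1537} \approx 86.755$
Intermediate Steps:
$D = -713$ ($D = 27 - 740 = -713$)
$y = -333$ ($y = \left(-375 + 755\right) - 713 = 380 - 713 = -333$)
$n = \sqrt{3074}$ ($n = \sqrt{-333 + 3407} = \sqrt{3074} \approx 55.444$)
$\frac{4810}{n} = \frac{4810}{\sqrt{3074}} = 4810 \frac{\sqrt{3074}}{3074} = \frac{2405 \sqrt{3074}}{1537}$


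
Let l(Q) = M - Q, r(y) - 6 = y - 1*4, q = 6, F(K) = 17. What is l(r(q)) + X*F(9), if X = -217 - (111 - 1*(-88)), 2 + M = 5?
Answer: -7077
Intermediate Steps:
M = 3 (M = -2 + 5 = 3)
r(y) = 2 + y (r(y) = 6 + (y - 1*4) = 6 + (y - 4) = 6 + (-4 + y) = 2 + y)
X = -416 (X = -217 - (111 + 88) = -217 - 1*199 = -217 - 199 = -416)
l(Q) = 3 - Q
l(r(q)) + X*F(9) = (3 - (2 + 6)) - 416*17 = (3 - 1*8) - 7072 = (3 - 8) - 7072 = -5 - 7072 = -7077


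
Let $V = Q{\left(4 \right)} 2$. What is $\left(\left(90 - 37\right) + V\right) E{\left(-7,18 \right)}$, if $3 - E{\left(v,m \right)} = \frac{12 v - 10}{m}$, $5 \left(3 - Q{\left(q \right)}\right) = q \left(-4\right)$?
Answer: $\frac{8066}{15} \approx 537.73$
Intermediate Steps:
$Q{\left(q \right)} = 3 + \frac{4 q}{5}$ ($Q{\left(q \right)} = 3 - \frac{q \left(-4\right)}{5} = 3 - \frac{\left(-4\right) q}{5} = 3 + \frac{4 q}{5}$)
$V = \frac{62}{5}$ ($V = \left(3 + \frac{4}{5} \cdot 4\right) 2 = \left(3 + \frac{16}{5}\right) 2 = \frac{31}{5} \cdot 2 = \frac{62}{5} \approx 12.4$)
$E{\left(v,m \right)} = 3 - \frac{-10 + 12 v}{m}$ ($E{\left(v,m \right)} = 3 - \frac{12 v - 10}{m} = 3 - \frac{-10 + 12 v}{m}$)
$\left(\left(90 - 37\right) + V\right) E{\left(-7,18 \right)} = \left(\left(90 - 37\right) + \frac{62}{5}\right) \frac{10 - -84 + 3 \cdot 18}{18} = \left(53 + \frac{62}{5}\right) \frac{10 + 84 + 54}{18} = \frac{327 \cdot \frac{1}{18} \cdot 148}{5} = \frac{327}{5} \cdot \frac{74}{9} = \frac{8066}{15}$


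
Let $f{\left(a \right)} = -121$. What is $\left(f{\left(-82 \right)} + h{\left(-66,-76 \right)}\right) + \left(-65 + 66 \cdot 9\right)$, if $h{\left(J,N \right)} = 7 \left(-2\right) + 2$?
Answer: $396$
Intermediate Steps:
$h{\left(J,N \right)} = -12$ ($h{\left(J,N \right)} = -14 + 2 = -12$)
$\left(f{\left(-82 \right)} + h{\left(-66,-76 \right)}\right) + \left(-65 + 66 \cdot 9\right) = \left(-121 - 12\right) + \left(-65 + 66 \cdot 9\right) = -133 + \left(-65 + 594\right) = -133 + 529 = 396$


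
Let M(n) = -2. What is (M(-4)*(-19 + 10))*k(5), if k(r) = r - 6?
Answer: -18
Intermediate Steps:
k(r) = -6 + r
(M(-4)*(-19 + 10))*k(5) = (-2*(-19 + 10))*(-6 + 5) = -2*(-9)*(-1) = 18*(-1) = -18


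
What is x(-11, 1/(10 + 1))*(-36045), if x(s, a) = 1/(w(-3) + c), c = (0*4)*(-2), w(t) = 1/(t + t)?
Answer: 216270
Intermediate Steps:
w(t) = 1/(2*t)
c = 0 (c = 0*(-2) = 0)
x(s, a) = -6 (x(s, a) = 1/((½)/(-3) + 0) = 1/((½)*(-⅓) + 0) = 1/(-⅙ + 0) = 1/(-⅙) = -6)
x(-11, 1/(10 + 1))*(-36045) = -6*(-36045) = 216270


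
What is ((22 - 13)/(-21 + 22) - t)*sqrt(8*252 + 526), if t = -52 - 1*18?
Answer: 79*sqrt(2542) ≈ 3983.0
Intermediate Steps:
t = -70 (t = -52 - 18 = -70)
((22 - 13)/(-21 + 22) - t)*sqrt(8*252 + 526) = ((22 - 13)/(-21 + 22) - 1*(-70))*sqrt(8*252 + 526) = (9/1 + 70)*sqrt(2016 + 526) = (9*1 + 70)*sqrt(2542) = (9 + 70)*sqrt(2542) = 79*sqrt(2542)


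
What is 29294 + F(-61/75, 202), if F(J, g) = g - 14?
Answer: 29482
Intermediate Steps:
F(J, g) = -14 + g
29294 + F(-61/75, 202) = 29294 + (-14 + 202) = 29294 + 188 = 29482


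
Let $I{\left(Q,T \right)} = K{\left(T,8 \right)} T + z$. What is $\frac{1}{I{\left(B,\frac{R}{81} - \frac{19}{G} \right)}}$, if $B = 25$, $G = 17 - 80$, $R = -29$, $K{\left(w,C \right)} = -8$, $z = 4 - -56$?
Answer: $\frac{567}{34276} \approx 0.016542$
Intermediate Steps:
$z = 60$ ($z = 4 + 56 = 60$)
$G = -63$ ($G = 17 - 80 = -63$)
$I{\left(Q,T \right)} = 60 - 8 T$ ($I{\left(Q,T \right)} = - 8 T + 60 = 60 - 8 T$)
$\frac{1}{I{\left(B,\frac{R}{81} - \frac{19}{G} \right)}} = \frac{1}{60 - 8 \left(- \frac{29}{81} - \frac{19}{-63}\right)} = \frac{1}{60 - 8 \left(\left(-29\right) \frac{1}{81} - - \frac{19}{63}\right)} = \frac{1}{60 - 8 \left(- \frac{29}{81} + \frac{19}{63}\right)} = \frac{1}{60 - - \frac{256}{567}} = \frac{1}{60 + \frac{256}{567}} = \frac{1}{\frac{34276}{567}} = \frac{567}{34276}$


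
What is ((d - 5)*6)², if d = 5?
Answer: 0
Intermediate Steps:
((d - 5)*6)² = ((5 - 5)*6)² = (0*6)² = 0² = 0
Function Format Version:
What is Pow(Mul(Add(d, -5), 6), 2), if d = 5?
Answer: 0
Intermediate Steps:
Pow(Mul(Add(d, -5), 6), 2) = Pow(Mul(Add(5, -5), 6), 2) = Pow(Mul(0, 6), 2) = Pow(0, 2) = 0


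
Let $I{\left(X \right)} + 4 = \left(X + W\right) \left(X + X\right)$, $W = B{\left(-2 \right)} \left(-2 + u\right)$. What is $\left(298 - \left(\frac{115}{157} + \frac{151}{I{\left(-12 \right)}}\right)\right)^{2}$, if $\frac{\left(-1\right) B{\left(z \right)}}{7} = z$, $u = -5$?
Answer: $\frac{15129258055100401}{171273477904} \approx 88334.0$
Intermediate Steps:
$B{\left(z \right)} = - 7 z$
$W = -98$ ($W = \left(-7\right) \left(-2\right) \left(-2 - 5\right) = 14 \left(-7\right) = -98$)
$I{\left(X \right)} = -4 + 2 X \left(-98 + X\right)$ ($I{\left(X \right)} = -4 + \left(X - 98\right) \left(X + X\right) = -4 + \left(-98 + X\right) 2 X = -4 + 2 X \left(-98 + X\right)$)
$\left(298 - \left(\frac{115}{157} + \frac{151}{I{\left(-12 \right)}}\right)\right)^{2} = \left(298 - \left(\frac{115}{157} + \frac{151}{-4 - -2352 + 2 \left(-12\right)^{2}}\right)\right)^{2} = \left(298 - \left(\frac{115}{157} + \frac{151}{-4 + 2352 + 2 \cdot 144}\right)\right)^{2} = \left(298 - \left(\frac{115}{157} + \frac{151}{-4 + 2352 + 288}\right)\right)^{2} = \left(298 - \left(\frac{115}{157} + \frac{151}{2636}\right)\right)^{2} = \left(298 - \frac{326847}{413852}\right)^{2} = \left(\frac{123001049}{413852}\right)^{2} = \frac{15129258055100401}{171273477904}$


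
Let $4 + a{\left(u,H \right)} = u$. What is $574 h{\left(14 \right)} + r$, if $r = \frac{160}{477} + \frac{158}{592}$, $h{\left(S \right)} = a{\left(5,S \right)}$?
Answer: $\frac{81129251}{141192} \approx 574.6$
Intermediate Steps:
$a{\left(u,H \right)} = -4 + u$
$h{\left(S \right)} = 1$ ($h{\left(S \right)} = -4 + 5 = 1$)
$r = \frac{85043}{141192}$ ($r = 160 \cdot \frac{1}{477} + 158 \cdot \frac{1}{592} = \frac{160}{477} + \frac{79}{296} = \frac{85043}{141192} \approx 0.60232$)
$574 h{\left(14 \right)} + r = 574 \cdot 1 + \frac{85043}{141192} = 574 + \frac{85043}{141192} = \frac{81129251}{141192}$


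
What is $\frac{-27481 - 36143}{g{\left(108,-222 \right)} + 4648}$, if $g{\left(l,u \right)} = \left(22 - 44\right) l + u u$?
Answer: $- \frac{15906}{12889} \approx -1.2341$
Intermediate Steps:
$g{\left(l,u \right)} = u^{2} - 22 l$ ($g{\left(l,u \right)} = \left(22 - 44\right) l + u^{2} = - 22 l + u^{2} = u^{2} - 22 l$)
$\frac{-27481 - 36143}{g{\left(108,-222 \right)} + 4648} = \frac{-27481 - 36143}{\left(\left(-222\right)^{2} - 2376\right) + 4648} = - \frac{63624}{\left(49284 - 2376\right) + 4648} = - \frac{63624}{46908 + 4648} = - \frac{63624}{51556} = \left(-63624\right) \frac{1}{51556} = - \frac{15906}{12889}$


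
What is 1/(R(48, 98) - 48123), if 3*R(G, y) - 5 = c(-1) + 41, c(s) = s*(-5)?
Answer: -1/48106 ≈ -2.0787e-5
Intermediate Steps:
c(s) = -5*s
R(G, y) = 17 (R(G, y) = 5/3 + (-5*(-1) + 41)/3 = 5/3 + (5 + 41)/3 = 5/3 + (1/3)*46 = 5/3 + 46/3 = 17)
1/(R(48, 98) - 48123) = 1/(17 - 48123) = 1/(-48106) = -1/48106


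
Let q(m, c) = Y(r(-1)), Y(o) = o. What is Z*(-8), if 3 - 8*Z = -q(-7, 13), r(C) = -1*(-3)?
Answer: -6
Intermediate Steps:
r(C) = 3
q(m, c) = 3
Z = 3/4 (Z = 3/8 - (-1)*3/8 = 3/8 - 1/8*(-3) = 3/8 + 3/8 = 3/4 ≈ 0.75000)
Z*(-8) = (3/4)*(-8) = -6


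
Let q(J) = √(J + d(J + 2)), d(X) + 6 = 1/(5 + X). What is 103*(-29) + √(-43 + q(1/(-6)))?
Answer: -2987 + √(-2602188 + 246*I*√364326)/246 ≈ -2986.8 + 6.5601*I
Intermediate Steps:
d(X) = -6 + 1/(5 + X)
q(J) = √(J + (-41 - 6*J)/(7 + J)) (q(J) = √(J + (-29 - 6*(J + 2))/(5 + (J + 2))) = √(J + (-29 - 6*(2 + J))/(5 + (2 + J))) = √(J + (-29 + (-12 - 6*J))/(7 + J)) = √(J + (-41 - 6*J)/(7 + J)))
103*(-29) + √(-43 + q(1/(-6))) = 103*(-29) + √(-43 + √((-41 + 1/(-6) + (1/(-6))²)/(7 + 1/(-6)))) = -2987 + √(-43 + √((-41 - ⅙ + (-⅙)²)/(7 - ⅙))) = -2987 + √(-43 + √((-41 - ⅙ + 1/36)/(41/6))) = -2987 + √(-43 + √((6/41)*(-1481/36))) = -2987 + √(-43 + √(-1481/246)) = -2987 + √(-43 + I*√364326/246)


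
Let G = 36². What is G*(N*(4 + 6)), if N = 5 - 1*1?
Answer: 51840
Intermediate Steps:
N = 4 (N = 5 - 1 = 4)
G = 1296
G*(N*(4 + 6)) = 1296*(4*(4 + 6)) = 1296*(4*10) = 1296*40 = 51840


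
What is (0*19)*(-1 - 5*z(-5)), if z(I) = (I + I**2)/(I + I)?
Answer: 0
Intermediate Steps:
z(I) = (I + I**2)/(2*I) (z(I) = (I + I**2)/((2*I)) = (I + I**2)*(1/(2*I)) = (I + I**2)/(2*I))
(0*19)*(-1 - 5*z(-5)) = (0*19)*(-1 - 5*(1/2 + (1/2)*(-5))) = 0*(-1 - 5*(1/2 - 5/2)) = 0*(-1 - 5*(-2)) = 0*(-1 + 10) = 0*9 = 0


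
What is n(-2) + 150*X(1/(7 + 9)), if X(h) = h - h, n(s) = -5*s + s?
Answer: 8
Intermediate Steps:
n(s) = -4*s
X(h) = 0
n(-2) + 150*X(1/(7 + 9)) = -4*(-2) + 150*0 = 8 + 0 = 8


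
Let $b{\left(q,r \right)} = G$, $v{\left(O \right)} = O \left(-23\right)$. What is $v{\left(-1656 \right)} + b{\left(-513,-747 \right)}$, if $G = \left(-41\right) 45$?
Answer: $36243$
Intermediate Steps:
$v{\left(O \right)} = - 23 O$
$G = -1845$
$b{\left(q,r \right)} = -1845$
$v{\left(-1656 \right)} + b{\left(-513,-747 \right)} = \left(-23\right) \left(-1656\right) - 1845 = 38088 - 1845 = 36243$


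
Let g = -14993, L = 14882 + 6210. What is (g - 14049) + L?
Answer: -7950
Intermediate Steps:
L = 21092
(g - 14049) + L = (-14993 - 14049) + 21092 = -29042 + 21092 = -7950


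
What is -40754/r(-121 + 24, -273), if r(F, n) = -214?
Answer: 20377/107 ≈ 190.44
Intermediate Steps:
-40754/r(-121 + 24, -273) = -40754/(-214) = -40754*(-1/214) = 20377/107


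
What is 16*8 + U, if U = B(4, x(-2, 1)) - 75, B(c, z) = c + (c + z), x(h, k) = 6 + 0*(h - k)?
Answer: 67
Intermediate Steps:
x(h, k) = 6 (x(h, k) = 6 + 0 = 6)
B(c, z) = z + 2*c
U = -61 (U = (6 + 2*4) - 75 = (6 + 8) - 75 = 14 - 75 = -61)
16*8 + U = 16*8 - 61 = 128 - 61 = 67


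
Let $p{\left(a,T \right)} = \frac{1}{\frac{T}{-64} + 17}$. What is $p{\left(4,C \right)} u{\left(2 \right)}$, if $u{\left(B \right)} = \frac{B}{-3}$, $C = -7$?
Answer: $- \frac{128}{3285} \approx -0.038965$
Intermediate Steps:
$u{\left(B \right)} = - \frac{B}{3}$ ($u{\left(B \right)} = B \left(- \frac{1}{3}\right) = - \frac{B}{3}$)
$p{\left(a,T \right)} = \frac{1}{17 - \frac{T}{64}}$ ($p{\left(a,T \right)} = \frac{1}{T \left(- \frac{1}{64}\right) + 17} = \frac{1}{- \frac{T}{64} + 17} = \frac{1}{17 - \frac{T}{64}}$)
$p{\left(4,C \right)} u{\left(2 \right)} = - \frac{64}{-1088 - 7} \left(\left(- \frac{1}{3}\right) 2\right) = - \frac{64}{-1095} \left(- \frac{2}{3}\right) = \left(-64\right) \left(- \frac{1}{1095}\right) \left(- \frac{2}{3}\right) = \frac{64}{1095} \left(- \frac{2}{3}\right) = - \frac{128}{3285}$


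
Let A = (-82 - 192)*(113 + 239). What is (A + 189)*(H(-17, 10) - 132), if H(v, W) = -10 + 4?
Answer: 13283742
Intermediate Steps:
H(v, W) = -6
A = -96448 (A = -274*352 = -96448)
(A + 189)*(H(-17, 10) - 132) = (-96448 + 189)*(-6 - 132) = -96259*(-138) = 13283742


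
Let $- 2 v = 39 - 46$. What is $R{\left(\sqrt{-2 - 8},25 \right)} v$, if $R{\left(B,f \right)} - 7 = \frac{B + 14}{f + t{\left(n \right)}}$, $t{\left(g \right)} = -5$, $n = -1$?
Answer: $\frac{539}{20} + \frac{7 i \sqrt{10}}{40} \approx 26.95 + 0.5534 i$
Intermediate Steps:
$R{\left(B,f \right)} = 7 + \frac{14 + B}{-5 + f}$ ($R{\left(B,f \right)} = 7 + \frac{B + 14}{f - 5} = 7 + \frac{14 + B}{-5 + f}$)
$v = \frac{7}{2}$ ($v = - \frac{39 - 46}{2} = \left(- \frac{1}{2}\right) \left(-7\right) = \frac{7}{2} \approx 3.5$)
$R{\left(\sqrt{-2 - 8},25 \right)} v = \frac{-21 + \sqrt{-2 - 8} + 7 \cdot 25}{-5 + 25} \cdot \frac{7}{2} = \frac{-21 + \sqrt{-10} + 175}{20} \cdot \frac{7}{2} = \frac{-21 + i \sqrt{10} + 175}{20} \cdot \frac{7}{2} = \frac{154 + i \sqrt{10}}{20} \cdot \frac{7}{2} = \left(\frac{77}{10} + \frac{i \sqrt{10}}{20}\right) \frac{7}{2} = \frac{539}{20} + \frac{7 i \sqrt{10}}{40}$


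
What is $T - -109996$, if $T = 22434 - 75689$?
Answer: $56741$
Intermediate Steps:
$T = -53255$ ($T = 22434 - 75689 = -53255$)
$T - -109996 = -53255 - -109996 = -53255 + 109996 = 56741$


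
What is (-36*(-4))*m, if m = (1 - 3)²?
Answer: 576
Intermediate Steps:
m = 4 (m = (-2)² = 4)
(-36*(-4))*m = -36*(-4)*4 = -9*(-16)*4 = 144*4 = 576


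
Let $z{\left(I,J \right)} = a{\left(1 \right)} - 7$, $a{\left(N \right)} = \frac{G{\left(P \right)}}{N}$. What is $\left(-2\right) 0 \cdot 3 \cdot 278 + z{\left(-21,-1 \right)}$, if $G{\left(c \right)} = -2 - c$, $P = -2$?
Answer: $-7$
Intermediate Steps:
$a{\left(N \right)} = 0$ ($a{\left(N \right)} = \frac{-2 - -2}{N} = \frac{-2 + 2}{N} = \frac{0}{N} = 0$)
$z{\left(I,J \right)} = -7$ ($z{\left(I,J \right)} = 0 - 7 = -7$)
$\left(-2\right) 0 \cdot 3 \cdot 278 + z{\left(-21,-1 \right)} = \left(-2\right) 0 \cdot 3 \cdot 278 - 7 = 0 \cdot 3 \cdot 278 - 7 = 0 \cdot 278 - 7 = 0 - 7 = -7$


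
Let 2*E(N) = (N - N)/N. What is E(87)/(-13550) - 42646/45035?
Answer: -42646/45035 ≈ -0.94695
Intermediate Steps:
E(N) = 0 (E(N) = ((N - N)/N)/2 = (0/N)/2 = (½)*0 = 0)
E(87)/(-13550) - 42646/45035 = 0/(-13550) - 42646/45035 = 0*(-1/13550) - 42646*1/45035 = 0 - 42646/45035 = -42646/45035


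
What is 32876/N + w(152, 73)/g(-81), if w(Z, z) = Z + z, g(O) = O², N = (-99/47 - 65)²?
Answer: 13297730284/1812971241 ≈ 7.3348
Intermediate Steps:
N = 9947716/2209 (N = (-99*1/47 - 65)² = (-99/47 - 65)² = (-3154/47)² = 9947716/2209 ≈ 4503.3)
32876/N + w(152, 73)/g(-81) = 32876/(9947716/2209) + (152 + 73)/((-81)²) = 32876*(2209/9947716) + 225/6561 = 18155771/2486929 + 225*(1/6561) = 18155771/2486929 + 25/729 = 13297730284/1812971241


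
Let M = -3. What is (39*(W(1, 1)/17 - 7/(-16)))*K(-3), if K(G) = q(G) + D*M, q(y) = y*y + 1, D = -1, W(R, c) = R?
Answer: 68445/272 ≈ 251.64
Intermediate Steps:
q(y) = 1 + y² (q(y) = y² + 1 = 1 + y²)
K(G) = 4 + G² (K(G) = (1 + G²) - 1*(-3) = (1 + G²) + 3 = 4 + G²)
(39*(W(1, 1)/17 - 7/(-16)))*K(-3) = (39*(1/17 - 7/(-16)))*(4 + (-3)²) = (39*(1*(1/17) - 7*(-1/16)))*(4 + 9) = (39*(1/17 + 7/16))*13 = (39*(135/272))*13 = (5265/272)*13 = 68445/272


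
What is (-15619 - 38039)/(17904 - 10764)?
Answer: -8943/1190 ≈ -7.5151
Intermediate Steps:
(-15619 - 38039)/(17904 - 10764) = -53658/7140 = -53658*1/7140 = -8943/1190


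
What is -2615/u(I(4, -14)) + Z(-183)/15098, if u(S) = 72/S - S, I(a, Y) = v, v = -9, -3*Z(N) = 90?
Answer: -19740650/7549 ≈ -2615.0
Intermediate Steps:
Z(N) = -30 (Z(N) = -1/3*90 = -30)
I(a, Y) = -9
u(S) = -S + 72/S
-2615/u(I(4, -14)) + Z(-183)/15098 = -2615/(-1*(-9) + 72/(-9)) - 30/15098 = -2615/(9 + 72*(-1/9)) - 30*1/15098 = -2615/(9 - 8) - 15/7549 = -2615/1 - 15/7549 = -2615*1 - 15/7549 = -2615 - 15/7549 = -19740650/7549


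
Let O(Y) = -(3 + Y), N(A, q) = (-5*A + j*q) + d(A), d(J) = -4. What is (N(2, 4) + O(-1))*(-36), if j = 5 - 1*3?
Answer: 288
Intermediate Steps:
j = 2 (j = 5 - 3 = 2)
N(A, q) = -4 - 5*A + 2*q (N(A, q) = (-5*A + 2*q) - 4 = -4 - 5*A + 2*q)
O(Y) = -3 - Y
(N(2, 4) + O(-1))*(-36) = ((-4 - 5*2 + 2*4) + (-3 - 1*(-1)))*(-36) = ((-4 - 10 + 8) + (-3 + 1))*(-36) = (-6 - 2)*(-36) = -8*(-36) = 288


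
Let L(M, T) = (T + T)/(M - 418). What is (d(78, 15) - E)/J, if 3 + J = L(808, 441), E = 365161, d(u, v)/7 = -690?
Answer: 24049415/48 ≈ 5.0103e+5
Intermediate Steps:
d(u, v) = -4830 (d(u, v) = 7*(-690) = -4830)
L(M, T) = 2*T/(-418 + M) (L(M, T) = (2*T)/(-418 + M) = 2*T/(-418 + M))
J = -48/65 (J = -3 + 2*441/(-418 + 808) = -3 + 2*441/390 = -3 + 2*441*(1/390) = -3 + 147/65 = -48/65 ≈ -0.73846)
(d(78, 15) - E)/J = (-4830 - 1*365161)/(-48/65) = (-4830 - 365161)*(-65/48) = -369991*(-65/48) = 24049415/48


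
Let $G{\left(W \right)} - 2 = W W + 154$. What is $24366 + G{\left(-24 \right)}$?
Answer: $25098$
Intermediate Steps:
$G{\left(W \right)} = 156 + W^{2}$ ($G{\left(W \right)} = 2 + \left(W W + 154\right) = 2 + \left(W^{2} + 154\right) = 2 + \left(154 + W^{2}\right) = 156 + W^{2}$)
$24366 + G{\left(-24 \right)} = 24366 + \left(156 + \left(-24\right)^{2}\right) = 24366 + \left(156 + 576\right) = 24366 + 732 = 25098$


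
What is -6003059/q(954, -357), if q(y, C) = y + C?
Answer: -6003059/597 ≈ -10055.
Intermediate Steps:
q(y, C) = C + y
-6003059/q(954, -357) = -6003059/(-357 + 954) = -6003059/597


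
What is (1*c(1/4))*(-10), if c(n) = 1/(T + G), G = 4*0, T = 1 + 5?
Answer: -5/3 ≈ -1.6667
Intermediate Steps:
T = 6
G = 0
c(n) = 1/6 (c(n) = 1/(6 + 0) = 1/6)
(1*c(1/4))*(-10) = (1*(1/6))*(-10) = (1/6)*(-10) = -5/3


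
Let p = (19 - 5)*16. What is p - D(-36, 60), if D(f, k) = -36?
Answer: 260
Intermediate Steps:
p = 224 (p = 14*16 = 224)
p - D(-36, 60) = 224 - 1*(-36) = 224 + 36 = 260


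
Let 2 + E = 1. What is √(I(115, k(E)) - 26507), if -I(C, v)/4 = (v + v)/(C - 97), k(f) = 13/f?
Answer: I*√238511/3 ≈ 162.79*I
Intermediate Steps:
E = -1 (E = -2 + 1 = -1)
I(C, v) = -8*v/(-97 + C) (I(C, v) = -4*(v + v)/(C - 97) = -4*2*v/(-97 + C) = -8*v/(-97 + C))
√(I(115, k(E)) - 26507) = √(-8*13/(-1)/(-97 + 115) - 26507) = √(-8*13*(-1)/18 - 26507) = √(-8*(-13)*1/18 - 26507) = √(52/9 - 26507) = √(-238511/9) = I*√238511/3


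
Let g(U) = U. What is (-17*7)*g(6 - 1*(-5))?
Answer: -1309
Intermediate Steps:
(-17*7)*g(6 - 1*(-5)) = (-17*7)*(6 - 1*(-5)) = -119*(6 + 5) = -119*11 = -1309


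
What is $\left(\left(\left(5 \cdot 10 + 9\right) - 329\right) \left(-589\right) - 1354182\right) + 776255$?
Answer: $-418897$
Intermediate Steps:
$\left(\left(\left(5 \cdot 10 + 9\right) - 329\right) \left(-589\right) - 1354182\right) + 776255 = \left(\left(\left(50 + 9\right) - 329\right) \left(-589\right) - 1354182\right) + 776255 = \left(\left(59 - 329\right) \left(-589\right) - 1354182\right) + 776255 = \left(\left(-270\right) \left(-589\right) - 1354182\right) + 776255 = \left(159030 - 1354182\right) + 776255 = -1195152 + 776255 = -418897$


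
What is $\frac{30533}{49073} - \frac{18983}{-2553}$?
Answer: $\frac{1009503508}{125283369} \approx 8.0578$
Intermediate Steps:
$\frac{30533}{49073} - \frac{18983}{-2553} = 30533 \cdot \frac{1}{49073} - - \frac{18983}{2553} = \frac{30533}{49073} + \frac{18983}{2553} = \frac{1009503508}{125283369}$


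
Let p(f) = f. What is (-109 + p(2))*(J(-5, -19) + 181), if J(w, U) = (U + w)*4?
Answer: -9095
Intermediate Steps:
J(w, U) = 4*U + 4*w
(-109 + p(2))*(J(-5, -19) + 181) = (-109 + 2)*((4*(-19) + 4*(-5)) + 181) = -107*((-76 - 20) + 181) = -107*(-96 + 181) = -107*85 = -9095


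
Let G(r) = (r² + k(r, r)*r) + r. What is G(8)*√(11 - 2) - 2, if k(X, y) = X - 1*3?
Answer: 334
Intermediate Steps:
k(X, y) = -3 + X (k(X, y) = X - 3 = -3 + X)
G(r) = r + r² + r*(-3 + r) (G(r) = (r² + (-3 + r)*r) + r = (r² + r*(-3 + r)) + r = r + r² + r*(-3 + r))
G(8)*√(11 - 2) - 2 = (2*8*(-1 + 8))*√(11 - 2) - 2 = (2*8*7)*√9 - 2 = 112*3 - 2 = 336 - 2 = 334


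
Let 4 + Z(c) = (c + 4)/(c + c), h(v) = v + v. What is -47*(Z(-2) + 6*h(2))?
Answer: -1833/2 ≈ -916.50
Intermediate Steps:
h(v) = 2*v
Z(c) = -4 + (4 + c)/(2*c) (Z(c) = -4 + (c + 4)/(c + c) = -4 + (4 + c)/((2*c)) = -4 + (4 + c)*(1/(2*c)) = -4 + (4 + c)/(2*c))
-47*(Z(-2) + 6*h(2)) = -47*((-7/2 + 2/(-2)) + 6*(2*2)) = -47*((-7/2 + 2*(-½)) + 6*4) = -47*((-7/2 - 1) + 24) = -47*(-9/2 + 24) = -47*39/2 = -1833/2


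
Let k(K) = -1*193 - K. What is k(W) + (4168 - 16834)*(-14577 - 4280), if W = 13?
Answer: 238842556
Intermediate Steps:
k(K) = -193 - K
k(W) + (4168 - 16834)*(-14577 - 4280) = (-193 - 1*13) + (4168 - 16834)*(-14577 - 4280) = (-193 - 13) - 12666*(-18857) = -206 + 238842762 = 238842556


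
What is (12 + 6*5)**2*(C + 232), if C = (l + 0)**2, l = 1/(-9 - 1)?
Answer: 10231641/25 ≈ 4.0927e+5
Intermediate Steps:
l = -1/10 (l = 1/(-10) = -1/10 ≈ -0.10000)
C = 1/100 (C = (-1/10 + 0)**2 = (-1/10)**2 = 1/100 ≈ 0.010000)
(12 + 6*5)**2*(C + 232) = (12 + 6*5)**2*(1/100 + 232) = (12 + 30)**2*(23201/100) = 42**2*(23201/100) = 1764*(23201/100) = 10231641/25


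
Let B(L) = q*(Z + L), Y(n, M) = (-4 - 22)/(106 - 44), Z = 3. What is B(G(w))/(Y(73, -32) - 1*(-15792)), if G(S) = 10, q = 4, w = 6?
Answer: 1612/489539 ≈ 0.0032929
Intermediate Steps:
Y(n, M) = -13/31 (Y(n, M) = -26/62 = -26*1/62 = -13/31)
B(L) = 12 + 4*L (B(L) = 4*(3 + L) = 12 + 4*L)
B(G(w))/(Y(73, -32) - 1*(-15792)) = (12 + 4*10)/(-13/31 - 1*(-15792)) = (12 + 40)/(-13/31 + 15792) = 52/(489539/31) = 52*(31/489539) = 1612/489539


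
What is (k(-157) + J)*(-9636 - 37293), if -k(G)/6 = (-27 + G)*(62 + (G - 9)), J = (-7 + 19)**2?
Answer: 5381442288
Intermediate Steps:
J = 144 (J = 12**2 = 144)
k(G) = -6*(-27 + G)*(53 + G) (k(G) = -6*(-27 + G)*(62 + (G - 9)) = -6*(-27 + G)*(62 + (-9 + G)) = -6*(-27 + G)*(53 + G))
(k(-157) + J)*(-9636 - 37293) = ((8586 - 156*(-157) - 6*(-157)**2) + 144)*(-9636 - 37293) = ((8586 + 24492 - 6*24649) + 144)*(-46929) = ((8586 + 24492 - 147894) + 144)*(-46929) = (-114816 + 144)*(-46929) = -114672*(-46929) = 5381442288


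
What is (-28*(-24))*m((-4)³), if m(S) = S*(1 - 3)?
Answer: 86016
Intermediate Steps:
m(S) = -2*S (m(S) = S*(-2) = -2*S)
(-28*(-24))*m((-4)³) = (-28*(-24))*(-2*(-4)³) = 672*(-2*(-64)) = 672*128 = 86016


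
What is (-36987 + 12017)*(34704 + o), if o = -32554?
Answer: -53685500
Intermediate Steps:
(-36987 + 12017)*(34704 + o) = (-36987 + 12017)*(34704 - 32554) = -24970*2150 = -53685500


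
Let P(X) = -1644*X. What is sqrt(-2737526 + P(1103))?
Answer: I*sqrt(4550858) ≈ 2133.3*I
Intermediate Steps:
sqrt(-2737526 + P(1103)) = sqrt(-2737526 - 1644*1103) = sqrt(-2737526 - 1813332) = sqrt(-4550858) = I*sqrt(4550858)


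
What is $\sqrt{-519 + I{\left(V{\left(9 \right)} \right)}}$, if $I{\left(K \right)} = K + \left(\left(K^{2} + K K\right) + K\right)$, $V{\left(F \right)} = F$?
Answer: $i \sqrt{339} \approx 18.412 i$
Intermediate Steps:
$I{\left(K \right)} = 2 K + 2 K^{2}$ ($I{\left(K \right)} = K + \left(\left(K^{2} + K^{2}\right) + K\right) = K + \left(2 K^{2} + K\right) = K + \left(K + 2 K^{2}\right) = 2 K + 2 K^{2}$)
$\sqrt{-519 + I{\left(V{\left(9 \right)} \right)}} = \sqrt{-519 + 2 \cdot 9 \left(1 + 9\right)} = \sqrt{-519 + 2 \cdot 9 \cdot 10} = \sqrt{-519 + 180} = \sqrt{-339} = i \sqrt{339}$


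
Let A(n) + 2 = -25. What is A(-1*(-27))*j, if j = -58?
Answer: 1566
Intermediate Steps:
A(n) = -27 (A(n) = -2 - 25 = -27)
A(-1*(-27))*j = -27*(-58) = 1566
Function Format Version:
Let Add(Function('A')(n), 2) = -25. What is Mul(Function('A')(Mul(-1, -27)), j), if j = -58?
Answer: 1566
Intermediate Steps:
Function('A')(n) = -27 (Function('A')(n) = Add(-2, -25) = -27)
Mul(Function('A')(Mul(-1, -27)), j) = Mul(-27, -58) = 1566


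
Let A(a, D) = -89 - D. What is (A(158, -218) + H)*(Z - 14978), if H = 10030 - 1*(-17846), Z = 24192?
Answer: 258038070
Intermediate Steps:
H = 27876 (H = 10030 + 17846 = 27876)
(A(158, -218) + H)*(Z - 14978) = ((-89 - 1*(-218)) + 27876)*(24192 - 14978) = ((-89 + 218) + 27876)*9214 = (129 + 27876)*9214 = 28005*9214 = 258038070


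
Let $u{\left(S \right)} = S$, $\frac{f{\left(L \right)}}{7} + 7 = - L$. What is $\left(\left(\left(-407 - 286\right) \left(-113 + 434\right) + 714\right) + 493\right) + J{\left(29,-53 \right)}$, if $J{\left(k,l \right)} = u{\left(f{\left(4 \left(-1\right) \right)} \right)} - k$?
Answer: $-221296$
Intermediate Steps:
$f{\left(L \right)} = -49 - 7 L$ ($f{\left(L \right)} = -49 + 7 \left(- L\right) = -49 - 7 L$)
$J{\left(k,l \right)} = -21 - k$ ($J{\left(k,l \right)} = \left(-49 - 7 \cdot 4 \left(-1\right)\right) - k = \left(-49 - -28\right) - k = \left(-49 + 28\right) - k = -21 - k$)
$\left(\left(\left(-407 - 286\right) \left(-113 + 434\right) + 714\right) + 493\right) + J{\left(29,-53 \right)} = \left(\left(\left(-407 - 286\right) \left(-113 + 434\right) + 714\right) + 493\right) - 50 = \left(\left(\left(-693\right) 321 + 714\right) + 493\right) - 50 = \left(\left(-222453 + 714\right) + 493\right) - 50 = \left(-221739 + 493\right) - 50 = -221246 - 50 = -221296$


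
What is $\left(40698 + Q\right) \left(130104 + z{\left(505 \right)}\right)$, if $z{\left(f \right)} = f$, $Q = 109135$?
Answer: $19569538297$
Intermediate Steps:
$\left(40698 + Q\right) \left(130104 + z{\left(505 \right)}\right) = \left(40698 + 109135\right) \left(130104 + 505\right) = 149833 \cdot 130609 = 19569538297$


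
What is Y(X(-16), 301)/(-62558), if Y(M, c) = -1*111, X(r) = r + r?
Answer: 111/62558 ≈ 0.0017744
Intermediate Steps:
X(r) = 2*r
Y(M, c) = -111
Y(X(-16), 301)/(-62558) = -111/(-62558) = -111*(-1/62558) = 111/62558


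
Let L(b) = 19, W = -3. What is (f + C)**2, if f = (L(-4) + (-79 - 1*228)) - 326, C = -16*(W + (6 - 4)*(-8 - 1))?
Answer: 77284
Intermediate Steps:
C = 336 (C = -16*(-3 + (6 - 4)*(-8 - 1)) = -16*(-3 + 2*(-9)) = -16*(-3 - 18) = -16*(-21) = 336)
f = -614 (f = (19 + (-79 - 1*228)) - 326 = (19 + (-79 - 228)) - 326 = (19 - 307) - 326 = -288 - 326 = -614)
(f + C)**2 = (-614 + 336)**2 = (-278)**2 = 77284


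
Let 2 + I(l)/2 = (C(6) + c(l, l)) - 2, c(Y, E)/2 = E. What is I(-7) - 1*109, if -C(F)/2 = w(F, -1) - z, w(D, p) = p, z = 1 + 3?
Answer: -125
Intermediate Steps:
z = 4
c(Y, E) = 2*E
C(F) = 10 (C(F) = -2*(-1 - 1*4) = -2*(-1 - 4) = -2*(-5) = 10)
I(l) = 12 + 4*l (I(l) = -4 + 2*((10 + 2*l) - 2) = -4 + 2*(8 + 2*l) = -4 + (16 + 4*l) = 12 + 4*l)
I(-7) - 1*109 = (12 + 4*(-7)) - 1*109 = (12 - 28) - 109 = -16 - 109 = -125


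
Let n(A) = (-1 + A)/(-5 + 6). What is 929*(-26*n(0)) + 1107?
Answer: 25261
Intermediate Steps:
n(A) = -1 + A (n(A) = (-1 + A)/1 = (-1 + A)*1 = -1 + A)
929*(-26*n(0)) + 1107 = 929*(-26*(-1 + 0)) + 1107 = 929*(-26*(-1)) + 1107 = 929*26 + 1107 = 24154 + 1107 = 25261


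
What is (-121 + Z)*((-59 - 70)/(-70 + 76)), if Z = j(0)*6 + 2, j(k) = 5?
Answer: 3827/2 ≈ 1913.5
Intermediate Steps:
Z = 32 (Z = 5*6 + 2 = 30 + 2 = 32)
(-121 + Z)*((-59 - 70)/(-70 + 76)) = (-121 + 32)*((-59 - 70)/(-70 + 76)) = -(-11481)/6 = -89*(-43/2) = 3827/2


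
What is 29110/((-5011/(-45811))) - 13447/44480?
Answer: 59316601797883/222889280 ≈ 2.6613e+5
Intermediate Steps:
29110/((-5011/(-45811))) - 13447/44480 = 29110/((-5011*(-1/45811))) - 13447*1/44480 = 29110/(5011/45811) - 13447/44480 = 29110*(45811/5011) - 13447/44480 = 1333558210/5011 - 13447/44480 = 59316601797883/222889280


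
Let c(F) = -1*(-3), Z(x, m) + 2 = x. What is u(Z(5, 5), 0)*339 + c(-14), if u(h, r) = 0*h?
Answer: 3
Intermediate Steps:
Z(x, m) = -2 + x
u(h, r) = 0
c(F) = 3
u(Z(5, 5), 0)*339 + c(-14) = 0*339 + 3 = 0 + 3 = 3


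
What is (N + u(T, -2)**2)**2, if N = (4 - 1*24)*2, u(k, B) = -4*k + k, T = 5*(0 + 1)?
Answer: 34225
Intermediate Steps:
T = 5 (T = 5*1 = 5)
u(k, B) = -3*k
N = -40 (N = (4 - 24)*2 = -20*2 = -40)
(N + u(T, -2)**2)**2 = (-40 + (-3*5)**2)**2 = (-40 + (-15)**2)**2 = (-40 + 225)**2 = 185**2 = 34225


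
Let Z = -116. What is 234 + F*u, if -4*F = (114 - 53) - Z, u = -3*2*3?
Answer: 2061/2 ≈ 1030.5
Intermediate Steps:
u = -18 (u = -6*3 = -18)
F = -177/4 (F = -((114 - 53) - 1*(-116))/4 = -(61 + 116)/4 = -¼*177 = -177/4 ≈ -44.250)
234 + F*u = 234 - 177/4*(-18) = 234 + 1593/2 = 2061/2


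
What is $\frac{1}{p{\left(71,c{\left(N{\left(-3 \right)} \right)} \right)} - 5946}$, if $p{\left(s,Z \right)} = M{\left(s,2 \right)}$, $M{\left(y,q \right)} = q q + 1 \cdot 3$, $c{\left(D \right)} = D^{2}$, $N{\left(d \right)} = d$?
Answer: $- \frac{1}{5939} \approx -0.00016838$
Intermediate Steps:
$M{\left(y,q \right)} = 3 + q^{2}$ ($M{\left(y,q \right)} = q^{2} + 3 = 3 + q^{2}$)
$p{\left(s,Z \right)} = 7$ ($p{\left(s,Z \right)} = 3 + 2^{2} = 3 + 4 = 7$)
$\frac{1}{p{\left(71,c{\left(N{\left(-3 \right)} \right)} \right)} - 5946} = \frac{1}{7 - 5946} = \frac{1}{-5939} = - \frac{1}{5939}$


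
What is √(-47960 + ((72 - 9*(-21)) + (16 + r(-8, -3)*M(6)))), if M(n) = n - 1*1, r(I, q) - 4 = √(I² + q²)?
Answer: √(-47663 + 5*√73) ≈ 218.22*I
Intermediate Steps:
r(I, q) = 4 + √(I² + q²)
M(n) = -1 + n (M(n) = n - 1 = -1 + n)
√(-47960 + ((72 - 9*(-21)) + (16 + r(-8, -3)*M(6)))) = √(-47960 + ((72 - 9*(-21)) + (16 + (4 + √((-8)² + (-3)²))*(-1 + 6)))) = √(-47960 + ((72 + 189) + (16 + (4 + √(64 + 9))*5))) = √(-47960 + (261 + (16 + (4 + √73)*5))) = √(-47960 + (261 + (16 + (20 + 5*√73)))) = √(-47960 + (261 + (36 + 5*√73))) = √(-47960 + (297 + 5*√73)) = √(-47663 + 5*√73)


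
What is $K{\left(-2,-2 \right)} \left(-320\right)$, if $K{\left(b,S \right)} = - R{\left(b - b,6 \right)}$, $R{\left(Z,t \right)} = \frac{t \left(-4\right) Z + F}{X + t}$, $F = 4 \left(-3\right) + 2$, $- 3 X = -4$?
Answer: $- \frac{4800}{11} \approx -436.36$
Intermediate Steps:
$X = \frac{4}{3}$ ($X = \left(- \frac{1}{3}\right) \left(-4\right) = \frac{4}{3} \approx 1.3333$)
$F = -10$ ($F = -12 + 2 = -10$)
$R{\left(Z,t \right)} = \frac{-10 - 4 Z t}{\frac{4}{3} + t}$ ($R{\left(Z,t \right)} = \frac{t \left(-4\right) Z - 10}{\frac{4}{3} + t} = \frac{- 4 t Z - 10}{\frac{4}{3} + t} = \frac{- 4 Z t - 10}{\frac{4}{3} + t} = \frac{-10 - 4 Z t}{\frac{4}{3} + t}$)
$K{\left(b,S \right)} = \frac{15}{11}$ ($K{\left(b,S \right)} = - \frac{6 \left(-5 - 2 \left(b - b\right) 6\right)}{4 + 3 \cdot 6} = - \frac{6 \left(-5 - 0 \cdot 6\right)}{4 + 18} = - \frac{6 \left(-5 + 0\right)}{22} = - \frac{6 \left(-5\right)}{22} = \left(-1\right) \left(- \frac{15}{11}\right) = \frac{15}{11}$)
$K{\left(-2,-2 \right)} \left(-320\right) = \frac{15}{11} \left(-320\right) = - \frac{4800}{11}$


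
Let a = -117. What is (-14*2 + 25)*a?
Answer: 351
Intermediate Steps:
(-14*2 + 25)*a = (-14*2 + 25)*(-117) = (-28 + 25)*(-117) = -3*(-117) = 351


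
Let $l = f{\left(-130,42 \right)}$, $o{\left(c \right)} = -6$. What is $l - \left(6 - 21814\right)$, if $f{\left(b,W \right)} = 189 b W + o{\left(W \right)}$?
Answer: $-1010138$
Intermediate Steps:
$f{\left(b,W \right)} = -6 + 189 W b$ ($f{\left(b,W \right)} = 189 b W - 6 = 189 W b - 6 = -6 + 189 W b$)
$l = -1031946$ ($l = -6 + 189 \cdot 42 \left(-130\right) = -6 - 1031940 = -1031946$)
$l - \left(6 - 21814\right) = -1031946 - \left(6 - 21814\right) = -1031946 - -21808 = -1031946 + 21808 = -1010138$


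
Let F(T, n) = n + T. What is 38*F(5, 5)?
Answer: 380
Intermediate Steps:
F(T, n) = T + n
38*F(5, 5) = 38*(5 + 5) = 38*10 = 380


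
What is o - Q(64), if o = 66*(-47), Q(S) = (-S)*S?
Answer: 994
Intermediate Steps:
Q(S) = -S²
o = -3102
o - Q(64) = -3102 - (-1)*64² = -3102 - (-1)*4096 = -3102 - 1*(-4096) = -3102 + 4096 = 994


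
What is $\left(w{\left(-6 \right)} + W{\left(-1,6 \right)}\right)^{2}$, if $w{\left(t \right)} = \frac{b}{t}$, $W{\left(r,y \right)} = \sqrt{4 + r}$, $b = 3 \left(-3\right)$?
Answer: $\frac{21}{4} + 3 \sqrt{3} \approx 10.446$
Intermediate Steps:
$b = -9$
$w{\left(t \right)} = - \frac{9}{t}$
$\left(w{\left(-6 \right)} + W{\left(-1,6 \right)}\right)^{2} = \left(- \frac{9}{-6} + \sqrt{4 - 1}\right)^{2} = \left(\left(-9\right) \left(- \frac{1}{6}\right) + \sqrt{3}\right)^{2} = \left(\frac{3}{2} + \sqrt{3}\right)^{2}$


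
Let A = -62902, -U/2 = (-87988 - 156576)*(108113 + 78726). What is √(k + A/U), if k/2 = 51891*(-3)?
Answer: I*√162518732084712219869387833/22847046598 ≈ 557.98*I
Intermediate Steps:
U = 91388186392 (U = -2*(-87988 - 156576)*(108113 + 78726) = -(-489128)*186839 = -2*(-45694093196) = 91388186392)
k = -311346 (k = 2*(51891*(-3)) = 2*(-155673) = -311346)
√(k + A/U) = √(-311346 - 62902/91388186392) = √(-311346 - 62902*1/91388186392) = √(-311346 - 31451/45694093196) = √(-14226673140233267/45694093196) = I*√162518732084712219869387833/22847046598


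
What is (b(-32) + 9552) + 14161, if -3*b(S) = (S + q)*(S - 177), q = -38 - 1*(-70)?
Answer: 23713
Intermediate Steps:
q = 32 (q = -38 + 70 = 32)
b(S) = -(-177 + S)*(32 + S)/3 (b(S) = -(S + 32)*(S - 177)/3 = -(32 + S)*(-177 + S)/3 = -(-177 + S)*(32 + S)/3)
(b(-32) + 9552) + 14161 = ((1888 - ⅓*(-32)² + (145/3)*(-32)) + 9552) + 14161 = ((1888 - ⅓*1024 - 4640/3) + 9552) + 14161 = ((1888 - 1024/3 - 4640/3) + 9552) + 14161 = (0 + 9552) + 14161 = 9552 + 14161 = 23713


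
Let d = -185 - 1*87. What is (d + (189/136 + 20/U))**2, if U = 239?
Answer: 77320313480809/1056510016 ≈ 73185.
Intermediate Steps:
d = -272 (d = -185 - 87 = -272)
(d + (189/136 + 20/U))**2 = (-272 + (189/136 + 20/239))**2 = (-272 + 47891/32504)**2 = (-8793197/32504)**2 = 77320313480809/1056510016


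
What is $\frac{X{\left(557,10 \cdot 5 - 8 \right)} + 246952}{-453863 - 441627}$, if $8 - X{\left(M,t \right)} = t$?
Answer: $- \frac{123459}{447745} \approx -0.27573$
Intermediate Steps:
$X{\left(M,t \right)} = 8 - t$
$\frac{X{\left(557,10 \cdot 5 - 8 \right)} + 246952}{-453863 - 441627} = \frac{\left(8 - \left(10 \cdot 5 - 8\right)\right) + 246952}{-453863 - 441627} = \frac{\left(8 - \left(50 - 8\right)\right) + 246952}{-895490} = \left(\left(8 - 42\right) + 246952\right) \left(- \frac{1}{895490}\right) = \left(-34 + 246952\right) \left(- \frac{1}{895490}\right) = 246918 \left(- \frac{1}{895490}\right) = - \frac{123459}{447745}$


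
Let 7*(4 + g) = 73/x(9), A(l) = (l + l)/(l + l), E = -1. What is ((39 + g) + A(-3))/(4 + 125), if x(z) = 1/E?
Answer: 179/903 ≈ 0.19823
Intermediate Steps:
A(l) = 1 (A(l) = (2*l)/((2*l)) = (2*l)*(1/(2*l)) = 1)
x(z) = -1 (x(z) = 1/(-1) = -1)
g = -101/7 (g = -4 + (73/(-1))/7 = -4 + (73*(-1))/7 = -4 + (⅐)*(-73) = -4 - 73/7 = -101/7 ≈ -14.429)
((39 + g) + A(-3))/(4 + 125) = ((39 - 101/7) + 1)/(4 + 125) = (172/7 + 1)/129 = (179/7)*(1/129) = 179/903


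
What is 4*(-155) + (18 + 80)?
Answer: -522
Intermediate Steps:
4*(-155) + (18 + 80) = -620 + 98 = -522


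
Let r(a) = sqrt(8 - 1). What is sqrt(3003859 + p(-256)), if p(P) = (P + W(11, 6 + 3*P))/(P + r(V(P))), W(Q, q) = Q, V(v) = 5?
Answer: sqrt(768988149 - 3003859*sqrt(7))/sqrt(256 - sqrt(7)) ≈ 1733.2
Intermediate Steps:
r(a) = sqrt(7)
p(P) = (11 + P)/(P + sqrt(7)) (p(P) = (P + 11)/(P + sqrt(7)) = (11 + P)/(P + sqrt(7)))
sqrt(3003859 + p(-256)) = sqrt(3003859 + (11 - 256)/(-256 + sqrt(7))) = sqrt(3003859 - 245/(-256 + sqrt(7)))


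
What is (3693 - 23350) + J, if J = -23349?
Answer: -43006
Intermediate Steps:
(3693 - 23350) + J = (3693 - 23350) - 23349 = -19657 - 23349 = -43006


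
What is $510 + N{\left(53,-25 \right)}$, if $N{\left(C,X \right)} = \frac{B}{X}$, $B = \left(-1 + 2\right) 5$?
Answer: $\frac{2549}{5} \approx 509.8$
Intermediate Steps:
$B = 5$ ($B = 1 \cdot 5 = 5$)
$N{\left(C,X \right)} = \frac{5}{X}$
$510 + N{\left(53,-25 \right)} = 510 + \frac{5}{-25} = 510 + 5 \left(- \frac{1}{25}\right) = 510 - \frac{1}{5} = \frac{2549}{5}$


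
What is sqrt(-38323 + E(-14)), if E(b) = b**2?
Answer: I*sqrt(38127) ≈ 195.26*I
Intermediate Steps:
sqrt(-38323 + E(-14)) = sqrt(-38323 + (-14)**2) = sqrt(-38323 + 196) = sqrt(-38127) = I*sqrt(38127)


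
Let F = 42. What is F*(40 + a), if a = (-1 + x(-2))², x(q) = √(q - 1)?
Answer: 1596 - 84*I*√3 ≈ 1596.0 - 145.49*I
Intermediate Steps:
x(q) = √(-1 + q)
a = (-1 + I*√3)² (a = (-1 + √(-1 - 2))² = (-1 + √(-3))² = (-1 + I*√3)² ≈ -2.0 - 3.4641*I)
F*(40 + a) = 42*(40 + (1 - I*√3)²) = 1680 + 42*(1 - I*√3)²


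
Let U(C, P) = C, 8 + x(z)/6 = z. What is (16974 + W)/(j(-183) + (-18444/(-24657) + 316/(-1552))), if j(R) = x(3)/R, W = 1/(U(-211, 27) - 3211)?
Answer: 5649561504028442/235764204553 ≈ 23963.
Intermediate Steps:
x(z) = -48 + 6*z
W = -1/3422 (W = 1/(-211 - 3211) = 1/(-3422) = -1/3422 ≈ -0.00029223)
j(R) = -30/R (j(R) = (-48 + 6*3)/R = (-48 + 18)/R = -30/R)
(16974 + W)/(j(-183) + (-18444/(-24657) + 316/(-1552))) = (16974 - 1/3422)/(-30/(-183) + (-18444/(-24657) + 316/(-1552))) = 58085027/(3422*(-30*(-1/183) + (-18444*(-1/24657) + 316*(-1/1552)))) = 58085027/(3422*(10/61 + (6148/8219 - 79/388))) = 58085027/(3422*(10/61 + 1736123/3188972)) = 58085027/(3422*(137793223/194527292)) = (58085027/3422)*(194527292/137793223) = 5649561504028442/235764204553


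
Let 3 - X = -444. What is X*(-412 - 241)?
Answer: -291891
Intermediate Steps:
X = 447 (X = 3 - 1*(-444) = 3 + 444 = 447)
X*(-412 - 241) = 447*(-412 - 241) = 447*(-653) = -291891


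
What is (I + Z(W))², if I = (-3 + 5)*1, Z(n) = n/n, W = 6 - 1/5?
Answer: 9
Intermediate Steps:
W = 29/5 (W = 6 - 1*⅕ = 6 - ⅕ = 29/5 ≈ 5.8000)
Z(n) = 1
I = 2 (I = 2*1 = 2)
(I + Z(W))² = (2 + 1)² = 3² = 9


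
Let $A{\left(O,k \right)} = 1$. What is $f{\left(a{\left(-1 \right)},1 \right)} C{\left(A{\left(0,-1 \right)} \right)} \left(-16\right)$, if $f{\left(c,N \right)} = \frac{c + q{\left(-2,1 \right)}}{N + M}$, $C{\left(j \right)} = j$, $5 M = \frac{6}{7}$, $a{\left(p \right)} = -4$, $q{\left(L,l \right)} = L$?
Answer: $\frac{3360}{41} \approx 81.951$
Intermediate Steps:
$M = \frac{6}{35}$ ($M = \frac{6 \cdot \frac{1}{7}}{5} = \frac{1}{5} \cdot \frac{6}{7} = \frac{6}{35} \approx 0.17143$)
$f{\left(c,N \right)} = \frac{-2 + c}{\frac{6}{35} + N}$ ($f{\left(c,N \right)} = \frac{c - 2}{N + \frac{6}{35}} = \frac{-2 + c}{\frac{6}{35} + N}$)
$f{\left(a{\left(-1 \right)},1 \right)} C{\left(A{\left(0,-1 \right)} \right)} \left(-16\right) = \frac{35 \left(-2 - 4\right)}{6 + 35 \cdot 1} \cdot 1 \left(-16\right) = 35 \frac{1}{6 + 35} \left(-6\right) 1 \left(-16\right) = 35 \cdot \frac{1}{41} \left(-6\right) 1 \left(-16\right) = \left(- \frac{210}{41}\right) 1 \left(-16\right) = \left(- \frac{210}{41}\right) \left(-16\right) = \frac{3360}{41}$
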